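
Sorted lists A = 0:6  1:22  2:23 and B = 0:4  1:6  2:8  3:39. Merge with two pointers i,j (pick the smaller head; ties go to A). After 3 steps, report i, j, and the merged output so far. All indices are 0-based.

i=1, j=2, merged so far=[4, 6, 6]

[i=0,j=0] A[i]=6>B[j]=4 take 4 → j++
[i=0,j=1] A[i]=6<=B[j]=6 take 6 → i++
[i=1,j=1] A[i]=22>B[j]=6 take 6 → j++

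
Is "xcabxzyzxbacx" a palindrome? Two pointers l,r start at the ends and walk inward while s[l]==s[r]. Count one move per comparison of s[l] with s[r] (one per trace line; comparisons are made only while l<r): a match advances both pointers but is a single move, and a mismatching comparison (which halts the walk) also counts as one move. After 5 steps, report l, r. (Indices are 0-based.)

l=5, r=7

l=0 r=12: 'x'=='x', l++,r--
l=1 r=11: 'c'=='c', l++,r--
l=2 r=10: 'a'=='a', l++,r--
l=3 r=9: 'b'=='b', l++,r--
l=4 r=8: 'x'=='x', l++,r--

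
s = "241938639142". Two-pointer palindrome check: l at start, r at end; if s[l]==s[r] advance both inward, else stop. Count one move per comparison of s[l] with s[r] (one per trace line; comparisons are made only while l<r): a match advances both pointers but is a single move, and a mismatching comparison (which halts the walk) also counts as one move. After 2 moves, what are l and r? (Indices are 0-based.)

l=2, r=9

[0,11] '2'=='2' → l++,r--
[1,10] '4'=='4' → l++,r--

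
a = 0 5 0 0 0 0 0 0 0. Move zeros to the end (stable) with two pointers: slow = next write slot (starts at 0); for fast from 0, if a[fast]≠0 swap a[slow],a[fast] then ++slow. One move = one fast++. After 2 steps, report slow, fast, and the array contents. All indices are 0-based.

slow=0 fast=0: a[fast]=0, fast++
slow=0 fast=1: a[fast]=5≠0 swap→a[0]=5, slow++,fast++

slow=1, fast=2, a=[5, 0, 0, 0, 0, 0, 0, 0, 0]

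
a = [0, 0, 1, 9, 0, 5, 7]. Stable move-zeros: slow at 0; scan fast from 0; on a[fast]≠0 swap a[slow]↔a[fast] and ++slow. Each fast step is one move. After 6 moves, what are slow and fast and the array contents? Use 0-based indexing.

slow=3, fast=6, a=[1, 9, 5, 0, 0, 0, 7]

(s=0,f=0) a[fast]=0 → fast++
(s=0,f=1) a[fast]=0 → fast++
(s=0,f=2) a[fast]=1≠0 swap→a[0]=1 → slow++,fast++
(s=1,f=3) a[fast]=9≠0 swap→a[1]=9 → slow++,fast++
(s=2,f=4) a[fast]=0 → fast++
(s=2,f=5) a[fast]=5≠0 swap→a[2]=5 → slow++,fast++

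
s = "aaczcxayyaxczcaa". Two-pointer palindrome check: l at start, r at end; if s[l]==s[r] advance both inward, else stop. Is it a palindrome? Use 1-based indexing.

palindrome

l=1 r=16: 'a'=='a', l++,r--
l=2 r=15: 'a'=='a', l++,r--
l=3 r=14: 'c'=='c', l++,r--
l=4 r=13: 'z'=='z', l++,r--
l=5 r=12: 'c'=='c', l++,r--
l=6 r=11: 'x'=='x', l++,r--
l=7 r=10: 'a'=='a', l++,r--
l=8 r=9: 'y'=='y', l++,r--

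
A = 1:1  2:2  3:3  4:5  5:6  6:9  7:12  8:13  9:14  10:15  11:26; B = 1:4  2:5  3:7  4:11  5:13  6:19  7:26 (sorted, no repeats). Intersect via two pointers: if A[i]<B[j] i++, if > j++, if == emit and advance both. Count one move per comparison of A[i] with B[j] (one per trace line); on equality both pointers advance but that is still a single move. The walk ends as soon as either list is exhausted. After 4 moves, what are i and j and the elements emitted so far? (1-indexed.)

i=4, j=2, emitted=[]

[i=1,j=1] 1<4 → i++
[i=2,j=1] 2<4 → i++
[i=3,j=1] 3<4 → i++
[i=4,j=1] 5>4 → j++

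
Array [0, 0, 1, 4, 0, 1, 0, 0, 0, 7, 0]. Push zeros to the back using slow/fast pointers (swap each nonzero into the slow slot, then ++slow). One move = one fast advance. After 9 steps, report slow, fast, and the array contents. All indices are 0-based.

slow=0 fast=0: a[fast]=0, fast++
slow=0 fast=1: a[fast]=0, fast++
slow=0 fast=2: a[fast]=1≠0 swap→a[0]=1, slow++,fast++
slow=1 fast=3: a[fast]=4≠0 swap→a[1]=4, slow++,fast++
slow=2 fast=4: a[fast]=0, fast++
slow=2 fast=5: a[fast]=1≠0 swap→a[2]=1, slow++,fast++
slow=3 fast=6: a[fast]=0, fast++
slow=3 fast=7: a[fast]=0, fast++
slow=3 fast=8: a[fast]=0, fast++

slow=3, fast=9, a=[1, 4, 1, 0, 0, 0, 0, 0, 0, 7, 0]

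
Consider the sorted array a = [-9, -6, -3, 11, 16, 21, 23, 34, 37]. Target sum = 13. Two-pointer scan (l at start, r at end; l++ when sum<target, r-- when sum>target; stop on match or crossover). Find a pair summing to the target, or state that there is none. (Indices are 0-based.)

[0,8] -9+37=28 >13 → r--
[0,7] -9+34=25 >13 → r--
[0,6] -9+23=14 >13 → r--
[0,5] -9+21=12 <13 → l++
[1,5] -6+21=15 >13 → r--
[1,4] -6+16=10 <13 → l++
[2,4] -3+16=13 → found

(-3, 16)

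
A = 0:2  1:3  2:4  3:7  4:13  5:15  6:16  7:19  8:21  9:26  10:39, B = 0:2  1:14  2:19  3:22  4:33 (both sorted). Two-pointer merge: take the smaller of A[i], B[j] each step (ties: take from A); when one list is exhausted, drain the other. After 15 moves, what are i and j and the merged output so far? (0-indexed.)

i=10, j=5, merged so far=[2, 2, 3, 4, 7, 13, 14, 15, 16, 19, 19, 21, 22, 26, 33]

[i=0,j=0] A[i]=2<=B[j]=2 take 2 → i++
[i=1,j=0] A[i]=3>B[j]=2 take 2 → j++
[i=1,j=1] A[i]=3<=B[j]=14 take 3 → i++
[i=2,j=1] A[i]=4<=B[j]=14 take 4 → i++
[i=3,j=1] A[i]=7<=B[j]=14 take 7 → i++
[i=4,j=1] A[i]=13<=B[j]=14 take 13 → i++
[i=5,j=1] A[i]=15>B[j]=14 take 14 → j++
[i=5,j=2] A[i]=15<=B[j]=19 take 15 → i++
[i=6,j=2] A[i]=16<=B[j]=19 take 16 → i++
[i=7,j=2] A[i]=19<=B[j]=19 take 19 → i++
[i=8,j=2] A[i]=21>B[j]=19 take 19 → j++
[i=8,j=3] A[i]=21<=B[j]=22 take 21 → i++
[i=9,j=3] A[i]=26>B[j]=22 take 22 → j++
[i=9,j=4] A[i]=26<=B[j]=33 take 26 → i++
[i=10,j=4] A[i]=39>B[j]=33 take 33 → j++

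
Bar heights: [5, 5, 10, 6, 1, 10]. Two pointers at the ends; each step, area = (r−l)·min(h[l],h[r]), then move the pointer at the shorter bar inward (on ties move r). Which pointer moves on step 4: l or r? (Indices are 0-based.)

[0,5] min(5,10)*5=25 best=25 * → l++
[1,5] min(5,10)*4=20 best=25 → l++
[2,5] min(10,10)*3=30 best=30 * → r--
[2,4] min(10,1)*2=2 best=30 → r--

r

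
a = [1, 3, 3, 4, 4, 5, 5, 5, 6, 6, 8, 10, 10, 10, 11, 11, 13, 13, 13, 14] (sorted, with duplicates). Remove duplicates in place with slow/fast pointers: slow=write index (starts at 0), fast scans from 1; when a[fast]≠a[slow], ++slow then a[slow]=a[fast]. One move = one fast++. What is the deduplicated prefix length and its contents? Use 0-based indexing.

length 10; prefix = [1, 3, 4, 5, 6, 8, 10, 11, 13, 14]

slow=0 fast=1: a[fast]=3≠a[slow]=1 write a[1]=3, slow++,fast++
slow=1 fast=2: a[fast]=3=a[slow] dup, fast++
slow=1 fast=3: a[fast]=4≠a[slow]=3 write a[2]=4, slow++,fast++
slow=2 fast=4: a[fast]=4=a[slow] dup, fast++
slow=2 fast=5: a[fast]=5≠a[slow]=4 write a[3]=5, slow++,fast++
slow=3 fast=6: a[fast]=5=a[slow] dup, fast++
slow=3 fast=7: a[fast]=5=a[slow] dup, fast++
slow=3 fast=8: a[fast]=6≠a[slow]=5 write a[4]=6, slow++,fast++
slow=4 fast=9: a[fast]=6=a[slow] dup, fast++
slow=4 fast=10: a[fast]=8≠a[slow]=6 write a[5]=8, slow++,fast++
slow=5 fast=11: a[fast]=10≠a[slow]=8 write a[6]=10, slow++,fast++
slow=6 fast=12: a[fast]=10=a[slow] dup, fast++
slow=6 fast=13: a[fast]=10=a[slow] dup, fast++
slow=6 fast=14: a[fast]=11≠a[slow]=10 write a[7]=11, slow++,fast++
slow=7 fast=15: a[fast]=11=a[slow] dup, fast++
slow=7 fast=16: a[fast]=13≠a[slow]=11 write a[8]=13, slow++,fast++
slow=8 fast=17: a[fast]=13=a[slow] dup, fast++
slow=8 fast=18: a[fast]=13=a[slow] dup, fast++
slow=8 fast=19: a[fast]=14≠a[slow]=13 write a[9]=14, slow++,fast++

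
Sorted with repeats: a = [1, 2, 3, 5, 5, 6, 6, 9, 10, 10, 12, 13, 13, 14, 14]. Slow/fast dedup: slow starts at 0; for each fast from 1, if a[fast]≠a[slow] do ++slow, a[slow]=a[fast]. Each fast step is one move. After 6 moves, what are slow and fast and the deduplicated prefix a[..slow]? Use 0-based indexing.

slow=4, fast=7, prefix=[1, 2, 3, 5, 6]

(s=0,f=1) a[fast]=2≠a[slow]=1 write a[1]=2 → slow++,fast++
(s=1,f=2) a[fast]=3≠a[slow]=2 write a[2]=3 → slow++,fast++
(s=2,f=3) a[fast]=5≠a[slow]=3 write a[3]=5 → slow++,fast++
(s=3,f=4) a[fast]=5=a[slow] dup → fast++
(s=3,f=5) a[fast]=6≠a[slow]=5 write a[4]=6 → slow++,fast++
(s=4,f=6) a[fast]=6=a[slow] dup → fast++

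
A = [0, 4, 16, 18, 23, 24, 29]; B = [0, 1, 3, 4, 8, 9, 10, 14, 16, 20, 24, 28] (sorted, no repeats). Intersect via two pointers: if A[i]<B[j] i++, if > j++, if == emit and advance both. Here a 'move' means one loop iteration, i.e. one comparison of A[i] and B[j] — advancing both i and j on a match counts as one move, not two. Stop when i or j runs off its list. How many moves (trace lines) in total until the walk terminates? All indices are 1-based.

[i=1,j=1] 0==0 emit → i++,j++
[i=2,j=2] 4>1 → j++
[i=2,j=3] 4>3 → j++
[i=2,j=4] 4==4 emit → i++,j++
[i=3,j=5] 16>8 → j++
[i=3,j=6] 16>9 → j++
[i=3,j=7] 16>10 → j++
[i=3,j=8] 16>14 → j++
[i=3,j=9] 16==16 emit → i++,j++
[i=4,j=10] 18<20 → i++
[i=5,j=10] 23>20 → j++
[i=5,j=11] 23<24 → i++
[i=6,j=11] 24==24 emit → i++,j++
[i=7,j=12] 29>28 → j++

14 moves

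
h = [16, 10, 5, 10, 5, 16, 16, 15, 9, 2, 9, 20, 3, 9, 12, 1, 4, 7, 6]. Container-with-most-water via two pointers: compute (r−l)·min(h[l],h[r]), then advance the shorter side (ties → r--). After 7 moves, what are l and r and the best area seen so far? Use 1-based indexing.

l=1 r=19: min(16,6)*18=108 best=108 *, r--
l=1 r=18: min(16,7)*17=119 best=119 *, r--
l=1 r=17: min(16,4)*16=64 best=119, r--
l=1 r=16: min(16,1)*15=15 best=119, r--
l=1 r=15: min(16,12)*14=168 best=168 *, r--
l=1 r=14: min(16,9)*13=117 best=168, r--
l=1 r=13: min(16,3)*12=36 best=168, r--

l=1, r=12, best area=168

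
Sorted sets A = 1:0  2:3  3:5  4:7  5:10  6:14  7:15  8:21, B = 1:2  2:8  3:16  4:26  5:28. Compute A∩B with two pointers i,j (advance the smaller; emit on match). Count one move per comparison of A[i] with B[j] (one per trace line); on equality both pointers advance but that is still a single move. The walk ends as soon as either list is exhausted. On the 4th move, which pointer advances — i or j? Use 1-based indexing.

i

[i=1,j=1] 0<2 → i++
[i=2,j=1] 3>2 → j++
[i=2,j=2] 3<8 → i++
[i=3,j=2] 5<8 → i++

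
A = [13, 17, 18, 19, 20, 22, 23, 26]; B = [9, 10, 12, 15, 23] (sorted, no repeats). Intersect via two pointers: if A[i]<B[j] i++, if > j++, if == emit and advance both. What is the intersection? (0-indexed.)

intersection = [23]

[i=0,j=0] 13>9 → j++
[i=0,j=1] 13>10 → j++
[i=0,j=2] 13>12 → j++
[i=0,j=3] 13<15 → i++
[i=1,j=3] 17>15 → j++
[i=1,j=4] 17<23 → i++
[i=2,j=4] 18<23 → i++
[i=3,j=4] 19<23 → i++
[i=4,j=4] 20<23 → i++
[i=5,j=4] 22<23 → i++
[i=6,j=4] 23==23 emit → i++,j++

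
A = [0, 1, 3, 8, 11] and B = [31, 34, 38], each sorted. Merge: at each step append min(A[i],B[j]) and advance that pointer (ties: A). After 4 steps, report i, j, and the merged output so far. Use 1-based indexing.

i=5, j=1, merged so far=[0, 1, 3, 8]

i=1 j=1: A[i]=0<=B[j]=31 take 0, i++
i=2 j=1: A[i]=1<=B[j]=31 take 1, i++
i=3 j=1: A[i]=3<=B[j]=31 take 3, i++
i=4 j=1: A[i]=8<=B[j]=31 take 8, i++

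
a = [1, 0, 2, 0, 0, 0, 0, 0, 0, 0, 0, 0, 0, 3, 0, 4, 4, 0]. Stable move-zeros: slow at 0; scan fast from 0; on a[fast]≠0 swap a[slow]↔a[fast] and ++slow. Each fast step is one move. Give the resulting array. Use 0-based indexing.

slow=0 fast=0: a[fast]=1≠0 swap→a[0]=1, slow++,fast++
slow=1 fast=1: a[fast]=0, fast++
slow=1 fast=2: a[fast]=2≠0 swap→a[1]=2, slow++,fast++
slow=2 fast=3: a[fast]=0, fast++
slow=2 fast=4: a[fast]=0, fast++
slow=2 fast=5: a[fast]=0, fast++
slow=2 fast=6: a[fast]=0, fast++
slow=2 fast=7: a[fast]=0, fast++
slow=2 fast=8: a[fast]=0, fast++
slow=2 fast=9: a[fast]=0, fast++
slow=2 fast=10: a[fast]=0, fast++
slow=2 fast=11: a[fast]=0, fast++
slow=2 fast=12: a[fast]=0, fast++
slow=2 fast=13: a[fast]=3≠0 swap→a[2]=3, slow++,fast++
slow=3 fast=14: a[fast]=0, fast++
slow=3 fast=15: a[fast]=4≠0 swap→a[3]=4, slow++,fast++
slow=4 fast=16: a[fast]=4≠0 swap→a[4]=4, slow++,fast++
slow=5 fast=17: a[fast]=0, fast++

[1, 2, 3, 4, 4, 0, 0, 0, 0, 0, 0, 0, 0, 0, 0, 0, 0, 0]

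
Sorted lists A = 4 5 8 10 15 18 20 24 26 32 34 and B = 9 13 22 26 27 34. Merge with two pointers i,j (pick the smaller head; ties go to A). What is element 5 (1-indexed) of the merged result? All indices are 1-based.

merged[5] = 10

[i=1,j=1] A[i]=4<=B[j]=9 take 4 → i++
[i=2,j=1] A[i]=5<=B[j]=9 take 5 → i++
[i=3,j=1] A[i]=8<=B[j]=9 take 8 → i++
[i=4,j=1] A[i]=10>B[j]=9 take 9 → j++
[i=4,j=2] A[i]=10<=B[j]=13 take 10 → i++
[i=5,j=2] A[i]=15>B[j]=13 take 13 → j++
[i=5,j=3] A[i]=15<=B[j]=22 take 15 → i++
[i=6,j=3] A[i]=18<=B[j]=22 take 18 → i++
[i=7,j=3] A[i]=20<=B[j]=22 take 20 → i++
[i=8,j=3] A[i]=24>B[j]=22 take 22 → j++
[i=8,j=4] A[i]=24<=B[j]=26 take 24 → i++
[i=9,j=4] A[i]=26<=B[j]=26 take 26 → i++
[i=10,j=4] A[i]=32>B[j]=26 take 26 → j++
[i=10,j=5] A[i]=32>B[j]=27 take 27 → j++
[i=10,j=6] A[i]=32<=B[j]=34 take 32 → i++
[i=11,j=6] A[i]=34<=B[j]=34 take 34 → i++
[i=12,j=6] A done, take B[j]=34 → j++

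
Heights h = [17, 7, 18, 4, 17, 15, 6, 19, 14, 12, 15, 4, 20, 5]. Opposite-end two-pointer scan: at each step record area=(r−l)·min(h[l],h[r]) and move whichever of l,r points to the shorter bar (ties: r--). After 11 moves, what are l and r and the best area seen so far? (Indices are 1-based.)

l=1 r=14: min(17,5)*13=65 best=65 *, r--
l=1 r=13: min(17,20)*12=204 best=204 *, l++
l=2 r=13: min(7,20)*11=77 best=204, l++
l=3 r=13: min(18,20)*10=180 best=204, l++
l=4 r=13: min(4,20)*9=36 best=204, l++
l=5 r=13: min(17,20)*8=136 best=204, l++
l=6 r=13: min(15,20)*7=105 best=204, l++
l=7 r=13: min(6,20)*6=36 best=204, l++
l=8 r=13: min(19,20)*5=95 best=204, l++
l=9 r=13: min(14,20)*4=56 best=204, l++
l=10 r=13: min(12,20)*3=36 best=204, l++

l=11, r=13, best area=204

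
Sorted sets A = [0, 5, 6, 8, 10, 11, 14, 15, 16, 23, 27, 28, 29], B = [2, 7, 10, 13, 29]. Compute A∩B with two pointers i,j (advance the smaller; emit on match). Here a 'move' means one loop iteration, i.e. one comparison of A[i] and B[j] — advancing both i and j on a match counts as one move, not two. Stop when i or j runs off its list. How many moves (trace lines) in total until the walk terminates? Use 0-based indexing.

i=0 j=0: 0<2, i++
i=1 j=0: 5>2, j++
i=1 j=1: 5<7, i++
i=2 j=1: 6<7, i++
i=3 j=1: 8>7, j++
i=3 j=2: 8<10, i++
i=4 j=2: 10==10 emit, i++,j++
i=5 j=3: 11<13, i++
i=6 j=3: 14>13, j++
i=6 j=4: 14<29, i++
i=7 j=4: 15<29, i++
i=8 j=4: 16<29, i++
i=9 j=4: 23<29, i++
i=10 j=4: 27<29, i++
i=11 j=4: 28<29, i++
i=12 j=4: 29==29 emit, i++,j++

16 moves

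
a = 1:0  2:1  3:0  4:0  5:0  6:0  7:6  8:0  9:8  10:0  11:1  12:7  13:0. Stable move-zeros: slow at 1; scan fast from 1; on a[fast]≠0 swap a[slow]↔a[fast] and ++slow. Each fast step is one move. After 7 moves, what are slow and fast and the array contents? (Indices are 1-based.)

slow=1 fast=1: a[fast]=0, fast++
slow=1 fast=2: a[fast]=1≠0 swap→a[1]=1, slow++,fast++
slow=2 fast=3: a[fast]=0, fast++
slow=2 fast=4: a[fast]=0, fast++
slow=2 fast=5: a[fast]=0, fast++
slow=2 fast=6: a[fast]=0, fast++
slow=2 fast=7: a[fast]=6≠0 swap→a[2]=6, slow++,fast++

slow=3, fast=8, a=[1, 6, 0, 0, 0, 0, 0, 0, 8, 0, 1, 7, 0]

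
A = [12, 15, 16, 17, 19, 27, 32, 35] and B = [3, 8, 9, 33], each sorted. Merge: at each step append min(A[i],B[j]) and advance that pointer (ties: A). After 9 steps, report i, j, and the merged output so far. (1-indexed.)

i=7, j=4, merged so far=[3, 8, 9, 12, 15, 16, 17, 19, 27]

i=1 j=1: A[i]=12>B[j]=3 take 3, j++
i=1 j=2: A[i]=12>B[j]=8 take 8, j++
i=1 j=3: A[i]=12>B[j]=9 take 9, j++
i=1 j=4: A[i]=12<=B[j]=33 take 12, i++
i=2 j=4: A[i]=15<=B[j]=33 take 15, i++
i=3 j=4: A[i]=16<=B[j]=33 take 16, i++
i=4 j=4: A[i]=17<=B[j]=33 take 17, i++
i=5 j=4: A[i]=19<=B[j]=33 take 19, i++
i=6 j=4: A[i]=27<=B[j]=33 take 27, i++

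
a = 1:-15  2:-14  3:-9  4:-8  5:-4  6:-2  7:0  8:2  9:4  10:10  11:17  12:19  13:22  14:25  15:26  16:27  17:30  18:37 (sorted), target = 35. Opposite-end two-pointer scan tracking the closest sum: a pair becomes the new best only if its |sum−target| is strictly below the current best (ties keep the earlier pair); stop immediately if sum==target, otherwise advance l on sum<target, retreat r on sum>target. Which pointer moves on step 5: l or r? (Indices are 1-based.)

l

[1,18] -15+37=22 d=13 * → l++
[2,18] -14+37=23 d=12 * → l++
[3,18] -9+37=28 d=7 * → l++
[4,18] -8+37=29 d=6 * → l++
[5,18] -4+37=33 d=2 * → l++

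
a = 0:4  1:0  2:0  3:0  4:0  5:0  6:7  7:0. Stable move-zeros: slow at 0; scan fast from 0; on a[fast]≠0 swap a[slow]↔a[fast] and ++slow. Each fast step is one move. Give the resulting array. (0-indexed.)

(s=0,f=0) a[fast]=4≠0 swap→a[0]=4 → slow++,fast++
(s=1,f=1) a[fast]=0 → fast++
(s=1,f=2) a[fast]=0 → fast++
(s=1,f=3) a[fast]=0 → fast++
(s=1,f=4) a[fast]=0 → fast++
(s=1,f=5) a[fast]=0 → fast++
(s=1,f=6) a[fast]=7≠0 swap→a[1]=7 → slow++,fast++
(s=2,f=7) a[fast]=0 → fast++

[4, 7, 0, 0, 0, 0, 0, 0]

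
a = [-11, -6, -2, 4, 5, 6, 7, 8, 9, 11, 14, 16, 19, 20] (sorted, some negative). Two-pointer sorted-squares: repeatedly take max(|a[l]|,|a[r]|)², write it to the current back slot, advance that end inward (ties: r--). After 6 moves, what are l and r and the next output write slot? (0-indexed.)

l=0 r=13: |-11|<=|20| out[13]=400, r--
l=0 r=12: |-11|<=|19| out[12]=361, r--
l=0 r=11: |-11|<=|16| out[11]=256, r--
l=0 r=10: |-11|<=|14| out[10]=196, r--
l=0 r=9: |-11|<=|11| out[9]=121, r--
l=0 r=8: |-11|>|9| out[8]=121, l++

l=1, r=8, next write slot=7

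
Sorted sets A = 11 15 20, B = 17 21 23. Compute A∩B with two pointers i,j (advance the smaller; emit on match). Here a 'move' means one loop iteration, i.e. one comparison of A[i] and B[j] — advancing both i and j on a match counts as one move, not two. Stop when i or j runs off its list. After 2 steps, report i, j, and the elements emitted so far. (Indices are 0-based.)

i=2, j=0, emitted=[]

[i=0,j=0] 11<17 → i++
[i=1,j=0] 15<17 → i++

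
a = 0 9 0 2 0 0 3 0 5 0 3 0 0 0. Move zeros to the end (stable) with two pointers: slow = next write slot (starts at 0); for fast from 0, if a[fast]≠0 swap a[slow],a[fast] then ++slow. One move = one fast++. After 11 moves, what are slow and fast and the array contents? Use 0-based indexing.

(s=0,f=0) a[fast]=0 → fast++
(s=0,f=1) a[fast]=9≠0 swap→a[0]=9 → slow++,fast++
(s=1,f=2) a[fast]=0 → fast++
(s=1,f=3) a[fast]=2≠0 swap→a[1]=2 → slow++,fast++
(s=2,f=4) a[fast]=0 → fast++
(s=2,f=5) a[fast]=0 → fast++
(s=2,f=6) a[fast]=3≠0 swap→a[2]=3 → slow++,fast++
(s=3,f=7) a[fast]=0 → fast++
(s=3,f=8) a[fast]=5≠0 swap→a[3]=5 → slow++,fast++
(s=4,f=9) a[fast]=0 → fast++
(s=4,f=10) a[fast]=3≠0 swap→a[4]=3 → slow++,fast++

slow=5, fast=11, a=[9, 2, 3, 5, 3, 0, 0, 0, 0, 0, 0, 0, 0, 0]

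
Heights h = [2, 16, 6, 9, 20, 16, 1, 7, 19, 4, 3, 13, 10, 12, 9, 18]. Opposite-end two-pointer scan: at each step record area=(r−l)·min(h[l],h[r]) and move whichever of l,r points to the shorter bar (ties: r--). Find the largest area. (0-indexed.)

[0,15] min(2,18)*15=30 best=30 * → l++
[1,15] min(16,18)*14=224 best=224 * → l++
[2,15] min(6,18)*13=78 best=224 → l++
[3,15] min(9,18)*12=108 best=224 → l++
[4,15] min(20,18)*11=198 best=224 → r--
[4,14] min(20,9)*10=90 best=224 → r--
[4,13] min(20,12)*9=108 best=224 → r--
[4,12] min(20,10)*8=80 best=224 → r--
[4,11] min(20,13)*7=91 best=224 → r--
[4,10] min(20,3)*6=18 best=224 → r--
[4,9] min(20,4)*5=20 best=224 → r--
[4,8] min(20,19)*4=76 best=224 → r--
[4,7] min(20,7)*3=21 best=224 → r--
[4,6] min(20,1)*2=2 best=224 → r--
[4,5] min(20,16)*1=16 best=224 → r--

max area = 224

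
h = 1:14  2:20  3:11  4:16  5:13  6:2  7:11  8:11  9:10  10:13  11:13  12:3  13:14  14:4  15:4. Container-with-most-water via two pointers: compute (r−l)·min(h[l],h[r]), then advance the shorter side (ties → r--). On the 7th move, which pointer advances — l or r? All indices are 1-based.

[1,15] min(14,4)*14=56 best=56 * → r--
[1,14] min(14,4)*13=52 best=56 → r--
[1,13] min(14,14)*12=168 best=168 * → r--
[1,12] min(14,3)*11=33 best=168 → r--
[1,11] min(14,13)*10=130 best=168 → r--
[1,10] min(14,13)*9=117 best=168 → r--
[1,9] min(14,10)*8=80 best=168 → r--

r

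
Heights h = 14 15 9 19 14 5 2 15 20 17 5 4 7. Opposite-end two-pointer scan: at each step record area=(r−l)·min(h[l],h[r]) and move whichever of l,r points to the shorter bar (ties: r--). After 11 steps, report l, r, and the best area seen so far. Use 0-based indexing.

[0,12] min(14,7)*12=84 best=84 * → r--
[0,11] min(14,4)*11=44 best=84 → r--
[0,10] min(14,5)*10=50 best=84 → r--
[0,9] min(14,17)*9=126 best=126 * → l++
[1,9] min(15,17)*8=120 best=126 → l++
[2,9] min(9,17)*7=63 best=126 → l++
[3,9] min(19,17)*6=102 best=126 → r--
[3,8] min(19,20)*5=95 best=126 → l++
[4,8] min(14,20)*4=56 best=126 → l++
[5,8] min(5,20)*3=15 best=126 → l++
[6,8] min(2,20)*2=4 best=126 → l++

l=7, r=8, best area=126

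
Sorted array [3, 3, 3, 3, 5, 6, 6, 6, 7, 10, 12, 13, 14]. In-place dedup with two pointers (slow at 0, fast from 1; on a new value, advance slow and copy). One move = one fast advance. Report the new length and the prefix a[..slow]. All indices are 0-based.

slow=0 fast=1: a[fast]=3=a[slow] dup, fast++
slow=0 fast=2: a[fast]=3=a[slow] dup, fast++
slow=0 fast=3: a[fast]=3=a[slow] dup, fast++
slow=0 fast=4: a[fast]=5≠a[slow]=3 write a[1]=5, slow++,fast++
slow=1 fast=5: a[fast]=6≠a[slow]=5 write a[2]=6, slow++,fast++
slow=2 fast=6: a[fast]=6=a[slow] dup, fast++
slow=2 fast=7: a[fast]=6=a[slow] dup, fast++
slow=2 fast=8: a[fast]=7≠a[slow]=6 write a[3]=7, slow++,fast++
slow=3 fast=9: a[fast]=10≠a[slow]=7 write a[4]=10, slow++,fast++
slow=4 fast=10: a[fast]=12≠a[slow]=10 write a[5]=12, slow++,fast++
slow=5 fast=11: a[fast]=13≠a[slow]=12 write a[6]=13, slow++,fast++
slow=6 fast=12: a[fast]=14≠a[slow]=13 write a[7]=14, slow++,fast++

length 8; prefix = [3, 5, 6, 7, 10, 12, 13, 14]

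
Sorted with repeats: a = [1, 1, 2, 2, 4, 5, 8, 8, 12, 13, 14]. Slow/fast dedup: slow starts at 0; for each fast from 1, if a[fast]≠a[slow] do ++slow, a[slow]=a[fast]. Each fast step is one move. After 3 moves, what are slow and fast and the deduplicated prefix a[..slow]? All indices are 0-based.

(s=0,f=1) a[fast]=1=a[slow] dup → fast++
(s=0,f=2) a[fast]=2≠a[slow]=1 write a[1]=2 → slow++,fast++
(s=1,f=3) a[fast]=2=a[slow] dup → fast++

slow=1, fast=4, prefix=[1, 2]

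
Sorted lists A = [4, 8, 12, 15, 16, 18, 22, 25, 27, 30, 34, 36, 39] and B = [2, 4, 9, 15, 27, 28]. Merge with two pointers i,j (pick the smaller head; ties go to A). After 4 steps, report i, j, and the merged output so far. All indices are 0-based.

i=0 j=0: A[i]=4>B[j]=2 take 2, j++
i=0 j=1: A[i]=4<=B[j]=4 take 4, i++
i=1 j=1: A[i]=8>B[j]=4 take 4, j++
i=1 j=2: A[i]=8<=B[j]=9 take 8, i++

i=2, j=2, merged so far=[2, 4, 4, 8]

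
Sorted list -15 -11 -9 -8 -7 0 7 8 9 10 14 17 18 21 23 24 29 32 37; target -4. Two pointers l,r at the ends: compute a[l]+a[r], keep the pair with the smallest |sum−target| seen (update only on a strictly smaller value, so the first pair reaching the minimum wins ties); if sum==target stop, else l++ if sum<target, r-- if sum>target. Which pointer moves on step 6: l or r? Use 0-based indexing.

r

l=0 r=18: -15+37=22 d=26 *, r--
l=0 r=17: -15+32=17 d=21 *, r--
l=0 r=16: -15+29=14 d=18 *, r--
l=0 r=15: -15+24=9 d=13 *, r--
l=0 r=14: -15+23=8 d=12 *, r--
l=0 r=13: -15+21=6 d=10 *, r--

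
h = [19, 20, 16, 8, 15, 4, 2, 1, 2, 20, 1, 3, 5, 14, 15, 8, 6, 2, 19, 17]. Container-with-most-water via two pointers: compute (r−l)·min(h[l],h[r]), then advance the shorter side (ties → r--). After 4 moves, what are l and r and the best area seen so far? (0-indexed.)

l=0, r=15, best area=342

l=0 r=19: min(19,17)*19=323 best=323 *, r--
l=0 r=18: min(19,19)*18=342 best=342 *, r--
l=0 r=17: min(19,2)*17=34 best=342, r--
l=0 r=16: min(19,6)*16=96 best=342, r--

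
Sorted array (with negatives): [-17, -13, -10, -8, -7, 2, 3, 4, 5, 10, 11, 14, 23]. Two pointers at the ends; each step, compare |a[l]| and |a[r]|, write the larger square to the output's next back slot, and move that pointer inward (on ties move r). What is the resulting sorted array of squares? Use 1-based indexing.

[1,13] |-17|<=|23| out[13]=529 → r--
[1,12] |-17|>|14| out[12]=289 → l++
[2,12] |-13|<=|14| out[11]=196 → r--
[2,11] |-13|>|11| out[10]=169 → l++
[3,11] |-10|<=|11| out[9]=121 → r--
[3,10] |-10|<=|10| out[8]=100 → r--
[3,9] |-10|>|5| out[7]=100 → l++
[4,9] |-8|>|5| out[6]=64 → l++
[5,9] |-7|>|5| out[5]=49 → l++
[6,9] |2|<=|5| out[4]=25 → r--
[6,8] |2|<=|4| out[3]=16 → r--
[6,7] |2|<=|3| out[2]=9 → r--
[6,6] |2|<=|2| out[1]=4 → r--

[4, 9, 16, 25, 49, 64, 100, 100, 121, 169, 196, 289, 529]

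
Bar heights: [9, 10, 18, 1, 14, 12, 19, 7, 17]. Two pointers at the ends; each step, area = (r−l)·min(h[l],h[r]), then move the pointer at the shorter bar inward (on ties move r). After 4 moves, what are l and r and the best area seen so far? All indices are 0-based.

l=2, r=6, best area=102

[0,8] min(9,17)*8=72 best=72 * → l++
[1,8] min(10,17)*7=70 best=72 → l++
[2,8] min(18,17)*6=102 best=102 * → r--
[2,7] min(18,7)*5=35 best=102 → r--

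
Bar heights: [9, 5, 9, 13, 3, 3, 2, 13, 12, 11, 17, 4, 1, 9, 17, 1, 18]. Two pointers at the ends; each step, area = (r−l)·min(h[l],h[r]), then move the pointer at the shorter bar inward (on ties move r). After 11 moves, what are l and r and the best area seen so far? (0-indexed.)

[0,16] min(9,18)*16=144 best=144 * → l++
[1,16] min(5,18)*15=75 best=144 → l++
[2,16] min(9,18)*14=126 best=144 → l++
[3,16] min(13,18)*13=169 best=169 * → l++
[4,16] min(3,18)*12=36 best=169 → l++
[5,16] min(3,18)*11=33 best=169 → l++
[6,16] min(2,18)*10=20 best=169 → l++
[7,16] min(13,18)*9=117 best=169 → l++
[8,16] min(12,18)*8=96 best=169 → l++
[9,16] min(11,18)*7=77 best=169 → l++
[10,16] min(17,18)*6=102 best=169 → l++

l=11, r=16, best area=169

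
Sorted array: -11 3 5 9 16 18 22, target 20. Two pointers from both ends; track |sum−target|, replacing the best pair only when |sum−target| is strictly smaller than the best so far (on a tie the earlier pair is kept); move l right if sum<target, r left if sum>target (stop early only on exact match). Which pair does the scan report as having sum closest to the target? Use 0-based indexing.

l=0 r=6: -11+22=11 d=9 *, l++
l=1 r=6: 3+22=25 d=5 *, r--
l=1 r=5: 3+18=21 d=1 *, r--
l=1 r=4: 3+16=19 d=1, l++
l=2 r=4: 5+16=21 d=1, r--
l=2 r=3: 5+9=14 d=6, l++

pair (3, 18) with sum 21 (|Δ|=1)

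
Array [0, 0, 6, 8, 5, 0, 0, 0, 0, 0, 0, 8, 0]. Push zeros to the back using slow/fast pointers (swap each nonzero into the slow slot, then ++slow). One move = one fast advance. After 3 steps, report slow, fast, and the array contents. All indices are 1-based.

slow=2, fast=4, a=[6, 0, 0, 8, 5, 0, 0, 0, 0, 0, 0, 8, 0]

(s=1,f=1) a[fast]=0 → fast++
(s=1,f=2) a[fast]=0 → fast++
(s=1,f=3) a[fast]=6≠0 swap→a[1]=6 → slow++,fast++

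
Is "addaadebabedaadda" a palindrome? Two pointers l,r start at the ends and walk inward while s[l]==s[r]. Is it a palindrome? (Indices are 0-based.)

[0,16] 'a'=='a' → l++,r--
[1,15] 'd'=='d' → l++,r--
[2,14] 'd'=='d' → l++,r--
[3,13] 'a'=='a' → l++,r--
[4,12] 'a'=='a' → l++,r--
[5,11] 'd'=='d' → l++,r--
[6,10] 'e'=='e' → l++,r--
[7,9] 'b'=='b' → l++,r--

palindrome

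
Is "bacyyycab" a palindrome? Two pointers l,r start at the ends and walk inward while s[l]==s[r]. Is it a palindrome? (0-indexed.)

palindrome

[0,8] 'b'=='b' → l++,r--
[1,7] 'a'=='a' → l++,r--
[2,6] 'c'=='c' → l++,r--
[3,5] 'y'=='y' → l++,r--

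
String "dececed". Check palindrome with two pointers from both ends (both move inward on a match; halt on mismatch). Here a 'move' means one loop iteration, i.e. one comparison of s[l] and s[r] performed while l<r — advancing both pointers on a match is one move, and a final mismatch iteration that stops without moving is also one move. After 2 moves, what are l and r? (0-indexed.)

l=2, r=4

[0,6] 'd'=='d' → l++,r--
[1,5] 'e'=='e' → l++,r--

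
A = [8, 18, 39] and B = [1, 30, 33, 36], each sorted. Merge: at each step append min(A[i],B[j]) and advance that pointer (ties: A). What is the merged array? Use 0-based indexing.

[i=0,j=0] A[i]=8>B[j]=1 take 1 → j++
[i=0,j=1] A[i]=8<=B[j]=30 take 8 → i++
[i=1,j=1] A[i]=18<=B[j]=30 take 18 → i++
[i=2,j=1] A[i]=39>B[j]=30 take 30 → j++
[i=2,j=2] A[i]=39>B[j]=33 take 33 → j++
[i=2,j=3] A[i]=39>B[j]=36 take 36 → j++
[i=2,j=4] B done, take A[i]=39 → i++

[1, 8, 18, 30, 33, 36, 39]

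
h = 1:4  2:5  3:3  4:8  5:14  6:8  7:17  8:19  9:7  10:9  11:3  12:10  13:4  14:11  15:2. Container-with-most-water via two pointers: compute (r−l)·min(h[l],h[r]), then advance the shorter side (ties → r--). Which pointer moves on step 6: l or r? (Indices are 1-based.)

[1,15] min(4,2)*14=28 best=28 * → r--
[1,14] min(4,11)*13=52 best=52 * → l++
[2,14] min(5,11)*12=60 best=60 * → l++
[3,14] min(3,11)*11=33 best=60 → l++
[4,14] min(8,11)*10=80 best=80 * → l++
[5,14] min(14,11)*9=99 best=99 * → r--

r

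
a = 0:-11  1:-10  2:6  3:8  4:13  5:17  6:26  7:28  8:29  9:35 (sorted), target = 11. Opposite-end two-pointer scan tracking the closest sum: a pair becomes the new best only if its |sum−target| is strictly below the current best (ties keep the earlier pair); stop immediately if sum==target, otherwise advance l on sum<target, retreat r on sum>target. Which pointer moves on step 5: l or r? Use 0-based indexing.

[0,9] -11+35=24 d=13 * → r--
[0,8] -11+29=18 d=7 * → r--
[0,7] -11+28=17 d=6 * → r--
[0,6] -11+26=15 d=4 * → r--
[0,5] -11+17=6 d=5 → l++

l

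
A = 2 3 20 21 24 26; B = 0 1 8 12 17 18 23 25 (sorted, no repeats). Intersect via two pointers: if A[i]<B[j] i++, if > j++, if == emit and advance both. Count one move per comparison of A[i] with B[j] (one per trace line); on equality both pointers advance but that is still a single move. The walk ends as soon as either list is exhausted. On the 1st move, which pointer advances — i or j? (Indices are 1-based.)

j

[i=1,j=1] 2>0 → j++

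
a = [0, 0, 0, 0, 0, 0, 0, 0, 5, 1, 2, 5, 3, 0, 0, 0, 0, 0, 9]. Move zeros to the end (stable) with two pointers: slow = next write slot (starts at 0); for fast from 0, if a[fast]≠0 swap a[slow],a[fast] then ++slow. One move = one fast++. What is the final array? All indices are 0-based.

[5, 1, 2, 5, 3, 9, 0, 0, 0, 0, 0, 0, 0, 0, 0, 0, 0, 0, 0]

(s=0,f=0) a[fast]=0 → fast++
(s=0,f=1) a[fast]=0 → fast++
(s=0,f=2) a[fast]=0 → fast++
(s=0,f=3) a[fast]=0 → fast++
(s=0,f=4) a[fast]=0 → fast++
(s=0,f=5) a[fast]=0 → fast++
(s=0,f=6) a[fast]=0 → fast++
(s=0,f=7) a[fast]=0 → fast++
(s=0,f=8) a[fast]=5≠0 swap→a[0]=5 → slow++,fast++
(s=1,f=9) a[fast]=1≠0 swap→a[1]=1 → slow++,fast++
(s=2,f=10) a[fast]=2≠0 swap→a[2]=2 → slow++,fast++
(s=3,f=11) a[fast]=5≠0 swap→a[3]=5 → slow++,fast++
(s=4,f=12) a[fast]=3≠0 swap→a[4]=3 → slow++,fast++
(s=5,f=13) a[fast]=0 → fast++
(s=5,f=14) a[fast]=0 → fast++
(s=5,f=15) a[fast]=0 → fast++
(s=5,f=16) a[fast]=0 → fast++
(s=5,f=17) a[fast]=0 → fast++
(s=5,f=18) a[fast]=9≠0 swap→a[5]=9 → slow++,fast++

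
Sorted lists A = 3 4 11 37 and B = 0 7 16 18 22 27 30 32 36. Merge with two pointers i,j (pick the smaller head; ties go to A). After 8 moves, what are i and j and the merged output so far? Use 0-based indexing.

i=3, j=5, merged so far=[0, 3, 4, 7, 11, 16, 18, 22]

[i=0,j=0] A[i]=3>B[j]=0 take 0 → j++
[i=0,j=1] A[i]=3<=B[j]=7 take 3 → i++
[i=1,j=1] A[i]=4<=B[j]=7 take 4 → i++
[i=2,j=1] A[i]=11>B[j]=7 take 7 → j++
[i=2,j=2] A[i]=11<=B[j]=16 take 11 → i++
[i=3,j=2] A[i]=37>B[j]=16 take 16 → j++
[i=3,j=3] A[i]=37>B[j]=18 take 18 → j++
[i=3,j=4] A[i]=37>B[j]=22 take 22 → j++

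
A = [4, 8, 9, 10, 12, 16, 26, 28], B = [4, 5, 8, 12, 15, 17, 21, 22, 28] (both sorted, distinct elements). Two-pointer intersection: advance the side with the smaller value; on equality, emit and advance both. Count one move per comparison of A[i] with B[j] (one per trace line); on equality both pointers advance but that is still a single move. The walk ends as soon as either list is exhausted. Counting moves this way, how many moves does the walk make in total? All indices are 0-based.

13 moves

[i=0,j=0] 4==4 emit → i++,j++
[i=1,j=1] 8>5 → j++
[i=1,j=2] 8==8 emit → i++,j++
[i=2,j=3] 9<12 → i++
[i=3,j=3] 10<12 → i++
[i=4,j=3] 12==12 emit → i++,j++
[i=5,j=4] 16>15 → j++
[i=5,j=5] 16<17 → i++
[i=6,j=5] 26>17 → j++
[i=6,j=6] 26>21 → j++
[i=6,j=7] 26>22 → j++
[i=6,j=8] 26<28 → i++
[i=7,j=8] 28==28 emit → i++,j++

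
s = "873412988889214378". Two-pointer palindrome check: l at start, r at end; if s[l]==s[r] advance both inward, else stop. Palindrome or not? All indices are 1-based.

palindrome

[1,18] '8'=='8' → l++,r--
[2,17] '7'=='7' → l++,r--
[3,16] '3'=='3' → l++,r--
[4,15] '4'=='4' → l++,r--
[5,14] '1'=='1' → l++,r--
[6,13] '2'=='2' → l++,r--
[7,12] '9'=='9' → l++,r--
[8,11] '8'=='8' → l++,r--
[9,10] '8'=='8' → l++,r--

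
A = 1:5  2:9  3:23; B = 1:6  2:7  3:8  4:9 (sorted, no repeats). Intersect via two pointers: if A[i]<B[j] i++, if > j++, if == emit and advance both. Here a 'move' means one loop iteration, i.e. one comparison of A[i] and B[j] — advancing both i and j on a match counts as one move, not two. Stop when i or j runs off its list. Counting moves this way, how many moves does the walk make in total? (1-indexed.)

5 moves

[i=1,j=1] 5<6 → i++
[i=2,j=1] 9>6 → j++
[i=2,j=2] 9>7 → j++
[i=2,j=3] 9>8 → j++
[i=2,j=4] 9==9 emit → i++,j++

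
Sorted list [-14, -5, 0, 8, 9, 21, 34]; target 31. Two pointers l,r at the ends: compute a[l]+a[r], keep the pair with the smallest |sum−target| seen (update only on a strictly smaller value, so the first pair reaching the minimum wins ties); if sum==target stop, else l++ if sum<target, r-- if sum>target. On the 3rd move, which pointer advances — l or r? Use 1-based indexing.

l=1 r=7: -14+34=20 d=11 *, l++
l=2 r=7: -5+34=29 d=2 *, l++
l=3 r=7: 0+34=34 d=3, r--

r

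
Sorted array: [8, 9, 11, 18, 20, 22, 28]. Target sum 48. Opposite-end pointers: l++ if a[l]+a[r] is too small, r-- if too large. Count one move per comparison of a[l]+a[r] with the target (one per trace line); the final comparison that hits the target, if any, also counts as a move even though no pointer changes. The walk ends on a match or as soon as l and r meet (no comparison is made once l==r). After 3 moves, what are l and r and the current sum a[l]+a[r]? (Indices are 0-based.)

l=3, r=6, sum=46

[0,6] 8+28=36 <48 → l++
[1,6] 9+28=37 <48 → l++
[2,6] 11+28=39 <48 → l++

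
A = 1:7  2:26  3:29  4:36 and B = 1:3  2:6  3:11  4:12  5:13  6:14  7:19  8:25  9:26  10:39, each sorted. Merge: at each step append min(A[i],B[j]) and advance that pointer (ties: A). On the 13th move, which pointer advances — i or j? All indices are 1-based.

i

i=1 j=1: A[i]=7>B[j]=3 take 3, j++
i=1 j=2: A[i]=7>B[j]=6 take 6, j++
i=1 j=3: A[i]=7<=B[j]=11 take 7, i++
i=2 j=3: A[i]=26>B[j]=11 take 11, j++
i=2 j=4: A[i]=26>B[j]=12 take 12, j++
i=2 j=5: A[i]=26>B[j]=13 take 13, j++
i=2 j=6: A[i]=26>B[j]=14 take 14, j++
i=2 j=7: A[i]=26>B[j]=19 take 19, j++
i=2 j=8: A[i]=26>B[j]=25 take 25, j++
i=2 j=9: A[i]=26<=B[j]=26 take 26, i++
i=3 j=9: A[i]=29>B[j]=26 take 26, j++
i=3 j=10: A[i]=29<=B[j]=39 take 29, i++
i=4 j=10: A[i]=36<=B[j]=39 take 36, i++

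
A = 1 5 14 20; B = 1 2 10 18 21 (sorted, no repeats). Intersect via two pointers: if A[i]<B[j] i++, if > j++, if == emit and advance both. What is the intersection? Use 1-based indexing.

intersection = [1]

i=1 j=1: 1==1 emit, i++,j++
i=2 j=2: 5>2, j++
i=2 j=3: 5<10, i++
i=3 j=3: 14>10, j++
i=3 j=4: 14<18, i++
i=4 j=4: 20>18, j++
i=4 j=5: 20<21, i++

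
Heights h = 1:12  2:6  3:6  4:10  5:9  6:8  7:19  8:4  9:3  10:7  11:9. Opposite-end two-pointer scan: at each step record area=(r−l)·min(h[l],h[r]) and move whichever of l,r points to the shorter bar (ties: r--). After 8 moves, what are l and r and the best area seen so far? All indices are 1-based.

[1,11] min(12,9)*10=90 best=90 * → r--
[1,10] min(12,7)*9=63 best=90 → r--
[1,9] min(12,3)*8=24 best=90 → r--
[1,8] min(12,4)*7=28 best=90 → r--
[1,7] min(12,19)*6=72 best=90 → l++
[2,7] min(6,19)*5=30 best=90 → l++
[3,7] min(6,19)*4=24 best=90 → l++
[4,7] min(10,19)*3=30 best=90 → l++

l=5, r=7, best area=90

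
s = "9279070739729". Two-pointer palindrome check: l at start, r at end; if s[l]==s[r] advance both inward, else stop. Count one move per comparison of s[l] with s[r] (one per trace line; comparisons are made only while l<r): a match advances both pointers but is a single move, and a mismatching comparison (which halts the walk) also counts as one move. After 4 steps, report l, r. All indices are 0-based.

[0,12] '9'=='9' → l++,r--
[1,11] '2'=='2' → l++,r--
[2,10] '7'=='7' → l++,r--
[3,9] '9'=='9' → l++,r--

l=4, r=8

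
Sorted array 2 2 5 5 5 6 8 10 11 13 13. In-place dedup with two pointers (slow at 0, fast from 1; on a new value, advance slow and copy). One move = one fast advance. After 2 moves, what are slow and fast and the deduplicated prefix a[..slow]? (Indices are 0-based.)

slow=0 fast=1: a[fast]=2=a[slow] dup, fast++
slow=0 fast=2: a[fast]=5≠a[slow]=2 write a[1]=5, slow++,fast++

slow=1, fast=3, prefix=[2, 5]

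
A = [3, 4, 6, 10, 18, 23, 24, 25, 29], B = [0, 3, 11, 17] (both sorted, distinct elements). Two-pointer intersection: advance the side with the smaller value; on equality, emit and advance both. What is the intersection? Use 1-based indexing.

[i=1,j=1] 3>0 → j++
[i=1,j=2] 3==3 emit → i++,j++
[i=2,j=3] 4<11 → i++
[i=3,j=3] 6<11 → i++
[i=4,j=3] 10<11 → i++
[i=5,j=3] 18>11 → j++
[i=5,j=4] 18>17 → j++

intersection = [3]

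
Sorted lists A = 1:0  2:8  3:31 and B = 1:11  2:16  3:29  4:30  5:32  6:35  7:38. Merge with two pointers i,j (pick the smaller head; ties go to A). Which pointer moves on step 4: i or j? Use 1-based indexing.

[i=1,j=1] A[i]=0<=B[j]=11 take 0 → i++
[i=2,j=1] A[i]=8<=B[j]=11 take 8 → i++
[i=3,j=1] A[i]=31>B[j]=11 take 11 → j++
[i=3,j=2] A[i]=31>B[j]=16 take 16 → j++

j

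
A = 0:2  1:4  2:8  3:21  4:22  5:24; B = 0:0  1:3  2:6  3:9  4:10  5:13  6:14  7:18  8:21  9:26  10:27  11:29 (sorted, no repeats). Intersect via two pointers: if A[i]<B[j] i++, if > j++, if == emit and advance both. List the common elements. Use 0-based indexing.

[i=0,j=0] 2>0 → j++
[i=0,j=1] 2<3 → i++
[i=1,j=1] 4>3 → j++
[i=1,j=2] 4<6 → i++
[i=2,j=2] 8>6 → j++
[i=2,j=3] 8<9 → i++
[i=3,j=3] 21>9 → j++
[i=3,j=4] 21>10 → j++
[i=3,j=5] 21>13 → j++
[i=3,j=6] 21>14 → j++
[i=3,j=7] 21>18 → j++
[i=3,j=8] 21==21 emit → i++,j++
[i=4,j=9] 22<26 → i++
[i=5,j=9] 24<26 → i++

intersection = [21]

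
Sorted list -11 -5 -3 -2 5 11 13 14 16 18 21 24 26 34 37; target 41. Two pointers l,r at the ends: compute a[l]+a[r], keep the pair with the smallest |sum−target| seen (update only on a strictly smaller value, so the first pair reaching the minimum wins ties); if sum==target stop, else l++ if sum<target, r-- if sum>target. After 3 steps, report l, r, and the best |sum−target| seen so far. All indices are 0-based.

l=3, r=14, best |Δ|=7

[0,14] -11+37=26 d=15 * → l++
[1,14] -5+37=32 d=9 * → l++
[2,14] -3+37=34 d=7 * → l++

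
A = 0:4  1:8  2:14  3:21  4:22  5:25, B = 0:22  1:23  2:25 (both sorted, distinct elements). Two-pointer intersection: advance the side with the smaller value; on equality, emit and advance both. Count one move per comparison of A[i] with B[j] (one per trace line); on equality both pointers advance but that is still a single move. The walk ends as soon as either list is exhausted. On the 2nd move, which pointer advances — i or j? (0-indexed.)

i=0 j=0: 4<22, i++
i=1 j=0: 8<22, i++

i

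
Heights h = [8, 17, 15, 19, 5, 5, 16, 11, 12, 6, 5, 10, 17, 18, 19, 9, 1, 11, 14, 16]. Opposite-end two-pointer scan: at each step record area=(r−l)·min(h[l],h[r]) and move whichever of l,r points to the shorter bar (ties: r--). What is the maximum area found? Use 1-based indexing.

l=1 r=20: min(8,16)*19=152 best=152 *, l++
l=2 r=20: min(17,16)*18=288 best=288 *, r--
l=2 r=19: min(17,14)*17=238 best=288, r--
l=2 r=18: min(17,11)*16=176 best=288, r--
l=2 r=17: min(17,1)*15=15 best=288, r--
l=2 r=16: min(17,9)*14=126 best=288, r--
l=2 r=15: min(17,19)*13=221 best=288, l++
l=3 r=15: min(15,19)*12=180 best=288, l++
l=4 r=15: min(19,19)*11=209 best=288, r--
l=4 r=14: min(19,18)*10=180 best=288, r--
l=4 r=13: min(19,17)*9=153 best=288, r--
l=4 r=12: min(19,10)*8=80 best=288, r--
l=4 r=11: min(19,5)*7=35 best=288, r--
l=4 r=10: min(19,6)*6=36 best=288, r--
l=4 r=9: min(19,12)*5=60 best=288, r--
l=4 r=8: min(19,11)*4=44 best=288, r--
l=4 r=7: min(19,16)*3=48 best=288, r--
l=4 r=6: min(19,5)*2=10 best=288, r--
l=4 r=5: min(19,5)*1=5 best=288, r--

max area = 288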